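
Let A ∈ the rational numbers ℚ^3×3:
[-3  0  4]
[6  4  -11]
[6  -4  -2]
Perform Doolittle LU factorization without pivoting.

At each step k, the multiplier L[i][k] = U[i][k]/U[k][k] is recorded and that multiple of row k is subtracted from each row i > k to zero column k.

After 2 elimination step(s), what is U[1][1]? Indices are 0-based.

Step 1: pivot at (0,0) is -3.
  row1 ← row1 − (-2)·row0  ⇒  L[1][0]=-2, U row1=(0, 4, -3)
  row2 ← row2 − (-2)·row0  ⇒  L[2][0]=-2, U row2=(0, -4, 6)
Step 2: pivot at (1,1) is 4.
  row2 ← row2 − (-1)·row1  ⇒  L[2][1]=-1, U row2=(0, 0, 3)

U[1][1] = 4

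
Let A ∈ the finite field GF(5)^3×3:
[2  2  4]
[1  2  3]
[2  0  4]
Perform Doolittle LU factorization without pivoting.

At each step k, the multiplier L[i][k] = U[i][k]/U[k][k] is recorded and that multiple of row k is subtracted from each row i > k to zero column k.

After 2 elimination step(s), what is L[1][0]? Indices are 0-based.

k=0: U[0][0]=2
  eliminate (1,0): mult=3, new row 1: (0, 1, 1); set L[1][0]=3
  eliminate (2,0): mult=1, new row 2: (0, 3, 0); set L[2][0]=1
k=1: U[1][1]=1
  eliminate (2,1): mult=3, new row 2: (0, 0, 2); set L[2][1]=3

L[1][0] = 3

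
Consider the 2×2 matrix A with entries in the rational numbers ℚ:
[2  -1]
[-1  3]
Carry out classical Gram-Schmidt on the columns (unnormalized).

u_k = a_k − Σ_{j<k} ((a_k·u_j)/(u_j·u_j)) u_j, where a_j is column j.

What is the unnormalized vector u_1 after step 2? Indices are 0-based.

Step 1: u_0 = a_0 = (2, -1).
Step 2: u_1 = a_1 − (-1)·u_0 = (1, 2).

u_1 = (1, 2)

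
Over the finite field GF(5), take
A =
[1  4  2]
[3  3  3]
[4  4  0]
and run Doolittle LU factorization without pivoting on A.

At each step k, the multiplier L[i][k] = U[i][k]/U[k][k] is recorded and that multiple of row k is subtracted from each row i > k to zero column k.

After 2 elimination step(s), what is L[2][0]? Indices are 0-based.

L[2][0] = 4

k=0: U[0][0]=1
  eliminate (1,0): mult=3, new row 1: (0, 1, 2); set L[1][0]=3
  eliminate (2,0): mult=4, new row 2: (0, 3, 2); set L[2][0]=4
k=1: U[1][1]=1
  eliminate (2,1): mult=3, new row 2: (0, 0, 1); set L[2][1]=3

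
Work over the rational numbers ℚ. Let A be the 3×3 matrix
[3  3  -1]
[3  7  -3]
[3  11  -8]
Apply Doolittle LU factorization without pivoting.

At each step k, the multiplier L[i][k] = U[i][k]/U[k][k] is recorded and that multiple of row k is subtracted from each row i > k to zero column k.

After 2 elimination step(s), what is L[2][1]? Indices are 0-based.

k=0: U[0][0]=3
  eliminate (1,0): mult=1, new row 1: (0, 4, -2); set L[1][0]=1
  eliminate (2,0): mult=1, new row 2: (0, 8, -7); set L[2][0]=1
k=1: U[1][1]=4
  eliminate (2,1): mult=2, new row 2: (0, 0, -3); set L[2][1]=2

L[2][1] = 2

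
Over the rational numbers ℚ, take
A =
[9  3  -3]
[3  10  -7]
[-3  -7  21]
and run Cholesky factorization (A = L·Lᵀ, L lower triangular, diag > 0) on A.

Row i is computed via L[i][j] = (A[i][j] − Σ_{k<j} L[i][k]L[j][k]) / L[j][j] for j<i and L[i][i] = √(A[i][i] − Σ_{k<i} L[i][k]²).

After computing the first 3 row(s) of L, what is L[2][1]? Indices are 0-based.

Step 1: L[0][0] = √(9) = 3.
  L[1][0] = (3) / L[0][0] = 1.
Step 2: L[1][1] = √(9) = 3.
  L[2][0] = (-3) / L[0][0] = -1.
  L[2][1] = (-6) / L[1][1] = -2.
Step 3: L[2][2] = √(16) = 4.

L[2][1] = -2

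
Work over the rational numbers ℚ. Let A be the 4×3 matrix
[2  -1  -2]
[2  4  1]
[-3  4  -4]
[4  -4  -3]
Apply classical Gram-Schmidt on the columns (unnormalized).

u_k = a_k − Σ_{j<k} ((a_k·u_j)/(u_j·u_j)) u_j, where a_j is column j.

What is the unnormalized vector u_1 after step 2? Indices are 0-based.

u_1 = (1/3, 16/3, 2, -4/3)

Step 1: u_0 = a_0 = (2, 2, -3, 4).
Step 2: u_1 = a_1 − (-2/3)·u_0 = (1/3, 16/3, 2, -4/3).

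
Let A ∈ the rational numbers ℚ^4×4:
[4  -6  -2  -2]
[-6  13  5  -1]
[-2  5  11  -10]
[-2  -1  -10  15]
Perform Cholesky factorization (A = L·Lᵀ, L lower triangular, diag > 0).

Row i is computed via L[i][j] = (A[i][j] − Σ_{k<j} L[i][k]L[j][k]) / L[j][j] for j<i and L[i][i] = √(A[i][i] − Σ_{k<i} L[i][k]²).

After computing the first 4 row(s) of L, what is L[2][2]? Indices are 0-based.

L[2][2] = 3

Step 1: L[0][0] = √(4) = 2.
  L[1][0] = (-6) / L[0][0] = -3.
Step 2: L[1][1] = √(4) = 2.
  L[2][0] = (-2) / L[0][0] = -1.
  L[2][1] = (2) / L[1][1] = 1.
Step 3: L[2][2] = √(9) = 3.
  L[3][0] = (-2) / L[0][0] = -1.
  L[3][1] = (-4) / L[1][1] = -2.
  L[3][2] = (-9) / L[2][2] = -3.
Step 4: L[3][3] = √(1) = 1.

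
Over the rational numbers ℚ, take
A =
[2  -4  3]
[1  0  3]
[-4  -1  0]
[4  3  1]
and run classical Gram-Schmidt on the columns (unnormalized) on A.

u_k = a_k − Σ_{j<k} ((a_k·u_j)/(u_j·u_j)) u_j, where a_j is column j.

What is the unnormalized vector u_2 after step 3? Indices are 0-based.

Step 1: u_0 = a_0 = (2, 1, -4, 4).
Step 2: u_1 = a_1 − (8/37)·u_0 = (-164/37, -8/37, -5/37, 79/37).
Step 3: u_2 = a_2 − (13/37)·u_0 − (-437/898)·u_1 = (63/449, 1142/449, 1203/898, 569/898).

u_2 = (63/449, 1142/449, 1203/898, 569/898)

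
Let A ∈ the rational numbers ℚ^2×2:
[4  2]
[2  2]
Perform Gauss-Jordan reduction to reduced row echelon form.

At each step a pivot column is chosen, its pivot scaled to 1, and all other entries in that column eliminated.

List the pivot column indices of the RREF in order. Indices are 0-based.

[1] R0 /= 4  ⇒  (1, 1/2)
     R1 -= 2·R0  ⇒  (0, 1)
[2] R1 /= 1  ⇒  (0, 1)
     R0 -= 1/2·R1  ⇒  (1, 0)

pivot columns: 0, 1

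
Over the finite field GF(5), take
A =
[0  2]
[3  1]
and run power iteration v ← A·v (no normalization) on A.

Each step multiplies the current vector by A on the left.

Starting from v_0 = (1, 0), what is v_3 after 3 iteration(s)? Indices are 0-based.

v_0 = (1, 0).
v_1 = A·v_0 = (0, 3).
v_2 = A·v_1 = (1, 3).
v_3 = A·v_2 = (1, 1).

v_3 = (1, 1)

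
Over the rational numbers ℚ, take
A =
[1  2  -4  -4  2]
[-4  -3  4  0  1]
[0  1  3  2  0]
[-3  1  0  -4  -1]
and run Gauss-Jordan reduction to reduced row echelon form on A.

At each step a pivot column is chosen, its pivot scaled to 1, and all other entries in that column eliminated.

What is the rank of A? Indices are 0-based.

rank = 4

[1] R0 /= 1  ⇒  (1, 2, -4, -4, 2)
     R1 -= -4·R0  ⇒  (0, 5, -12, -16, 9)
     R3 -= -3·R0  ⇒  (0, 7, -12, -16, 5)
[2] R1 /= 5  ⇒  (0, 1, -12/5, -16/5, 9/5)
     R0 -= 2·R1  ⇒  (1, 0, 4/5, 12/5, -8/5)
     R2 -= 1·R1  ⇒  (0, 0, 27/5, 26/5, -9/5)
     R3 -= 7·R1  ⇒  (0, 0, 24/5, 32/5, -38/5)
[3] R2 /= 27/5  ⇒  (0, 0, 1, 26/27, -1/3)
     R0 -= 4/5·R2  ⇒  (1, 0, 0, 44/27, -4/3)
     R1 -= -12/5·R2  ⇒  (0, 1, 0, -8/9, 1)
     R3 -= 24/5·R2  ⇒  (0, 0, 0, 16/9, -6)
[4] R3 /= 16/9  ⇒  (0, 0, 0, 1, -27/8)
     R0 -= 44/27·R3  ⇒  (1, 0, 0, 0, 25/6)
     R1 -= -8/9·R3  ⇒  (0, 1, 0, 0, -2)
     R2 -= 26/27·R3  ⇒  (0, 0, 1, 0, 35/12)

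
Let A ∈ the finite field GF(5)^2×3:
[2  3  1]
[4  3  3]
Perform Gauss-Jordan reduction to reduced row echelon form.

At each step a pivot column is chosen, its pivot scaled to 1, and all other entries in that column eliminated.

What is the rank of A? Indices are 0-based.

[1] R0 /= 2  ⇒  (1, 4, 3)
     R1 -= 4·R0  ⇒  (0, 2, 1)
[2] R1 /= 2  ⇒  (0, 1, 3)
     R0 -= 4·R1  ⇒  (1, 0, 1)

rank = 2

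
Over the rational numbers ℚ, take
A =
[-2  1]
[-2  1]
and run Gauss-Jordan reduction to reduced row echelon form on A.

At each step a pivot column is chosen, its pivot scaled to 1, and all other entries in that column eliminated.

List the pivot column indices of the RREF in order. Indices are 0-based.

pivot(0,0)=-2: scale R0 → (1, -1/2)
  clear (1,0): R1 −= (-2)R0 → (0, 0)
col 1: no nonzero at/below row 1; advance.

pivot columns: 0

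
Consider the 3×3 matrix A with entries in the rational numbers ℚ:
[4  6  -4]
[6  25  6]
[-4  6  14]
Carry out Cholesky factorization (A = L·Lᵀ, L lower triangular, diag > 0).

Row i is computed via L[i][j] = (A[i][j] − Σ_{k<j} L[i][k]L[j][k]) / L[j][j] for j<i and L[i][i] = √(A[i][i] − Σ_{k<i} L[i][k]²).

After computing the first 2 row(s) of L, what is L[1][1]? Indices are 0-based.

L[1][1] = 4

Step 1: L[0][0] = √(4) = 2.
  L[1][0] = (6) / L[0][0] = 3.
Step 2: L[1][1] = √(16) = 4.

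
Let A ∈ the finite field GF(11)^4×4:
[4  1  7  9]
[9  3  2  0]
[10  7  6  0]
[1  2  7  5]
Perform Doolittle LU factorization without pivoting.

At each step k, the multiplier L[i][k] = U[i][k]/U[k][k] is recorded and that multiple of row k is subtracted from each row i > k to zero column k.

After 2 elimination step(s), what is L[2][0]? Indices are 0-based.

k=0: U[0][0]=4
  eliminate (1,0): mult=5, new row 1: (0, 9, 0, 10); set L[1][0]=5
  eliminate (2,0): mult=8, new row 2: (0, 10, 5, 5); set L[2][0]=8
  eliminate (3,0): mult=3, new row 3: (0, 10, 8, 0); set L[3][0]=3
k=1: U[1][1]=9
  eliminate (2,1): mult=6, new row 2: (0, 0, 5, 0); set L[2][1]=6
  eliminate (3,1): mult=6, new row 3: (0, 0, 8, 6); set L[3][1]=6

L[2][0] = 8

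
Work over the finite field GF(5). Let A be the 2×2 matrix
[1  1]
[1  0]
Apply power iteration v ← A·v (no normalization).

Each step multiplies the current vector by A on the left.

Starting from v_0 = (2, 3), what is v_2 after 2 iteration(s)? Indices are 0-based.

v_0 = (2, 3).
v_1 = A·v_0 = (0, 2).
v_2 = A·v_1 = (2, 0).

v_2 = (2, 0)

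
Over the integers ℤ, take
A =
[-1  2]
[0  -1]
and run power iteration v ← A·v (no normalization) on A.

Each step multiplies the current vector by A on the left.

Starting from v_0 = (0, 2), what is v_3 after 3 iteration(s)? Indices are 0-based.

v_3 = (12, -2)

v_0 = (0, 2).
v_1 = A·v_0 = (4, -2).
v_2 = A·v_1 = (-8, 2).
v_3 = A·v_2 = (12, -2).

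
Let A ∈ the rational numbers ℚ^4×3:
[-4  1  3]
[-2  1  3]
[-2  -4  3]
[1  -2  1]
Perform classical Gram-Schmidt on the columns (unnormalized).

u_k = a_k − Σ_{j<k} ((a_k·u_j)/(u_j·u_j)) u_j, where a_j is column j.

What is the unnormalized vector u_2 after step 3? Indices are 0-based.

Step 1: u_0 = a_0 = (-4, -2, -2, 1).
Step 2: u_1 = a_1 − (0)·u_0 = (1, 1, -4, -2).
Step 3: u_2 = a_2 − (-23/25)·u_0 − (-4/11)·u_1 = (-87/275, 419/275, -81/275, 328/275).

u_2 = (-87/275, 419/275, -81/275, 328/275)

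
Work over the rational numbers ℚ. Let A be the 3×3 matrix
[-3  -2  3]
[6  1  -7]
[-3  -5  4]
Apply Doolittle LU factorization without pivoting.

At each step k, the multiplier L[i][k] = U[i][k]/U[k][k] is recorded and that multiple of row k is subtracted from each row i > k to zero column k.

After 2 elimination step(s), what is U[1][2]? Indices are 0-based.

k=0: U[0][0]=-3
  eliminate (1,0): mult=-2, new row 1: (0, -3, -1); set L[1][0]=-2
  eliminate (2,0): mult=1, new row 2: (0, -3, 1); set L[2][0]=1
k=1: U[1][1]=-3
  eliminate (2,1): mult=1, new row 2: (0, 0, 2); set L[2][1]=1

U[1][2] = -1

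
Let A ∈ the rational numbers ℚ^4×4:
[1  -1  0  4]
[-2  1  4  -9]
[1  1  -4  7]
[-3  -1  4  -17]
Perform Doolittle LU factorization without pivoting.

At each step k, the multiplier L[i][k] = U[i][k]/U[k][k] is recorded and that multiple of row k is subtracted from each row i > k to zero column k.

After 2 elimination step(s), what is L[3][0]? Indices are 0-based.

L[3][0] = -3

Step 1: pivot at (0,0) is 1.
  row1 ← row1 − (-2)·row0  ⇒  L[1][0]=-2, U row1=(0, -1, 4, -1)
  row2 ← row2 − (1)·row0  ⇒  L[2][0]=1, U row2=(0, 2, -4, 3)
  row3 ← row3 − (-3)·row0  ⇒  L[3][0]=-3, U row3=(0, -4, 4, -5)
Step 2: pivot at (1,1) is -1.
  row2 ← row2 − (-2)·row1  ⇒  L[2][1]=-2, U row2=(0, 0, 4, 1)
  row3 ← row3 − (4)·row1  ⇒  L[3][1]=4, U row3=(0, 0, -12, -1)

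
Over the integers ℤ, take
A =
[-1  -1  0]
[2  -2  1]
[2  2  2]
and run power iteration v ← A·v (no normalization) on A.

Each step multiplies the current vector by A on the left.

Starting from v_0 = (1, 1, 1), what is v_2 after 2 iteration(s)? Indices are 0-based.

v_2 = (1, 0, 10)

v_0 = (1, 1, 1).
v_1 = A·v_0 = (-2, 1, 6).
v_2 = A·v_1 = (1, 0, 10).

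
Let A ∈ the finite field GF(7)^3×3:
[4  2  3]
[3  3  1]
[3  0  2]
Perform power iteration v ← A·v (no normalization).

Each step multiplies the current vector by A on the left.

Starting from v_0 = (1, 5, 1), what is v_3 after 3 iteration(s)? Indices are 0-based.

v_0 = (1, 5, 1).
v_1 = A·v_0 = (3, 5, 5).
v_2 = A·v_1 = (2, 1, 5).
v_3 = A·v_2 = (4, 0, 2).

v_3 = (4, 0, 2)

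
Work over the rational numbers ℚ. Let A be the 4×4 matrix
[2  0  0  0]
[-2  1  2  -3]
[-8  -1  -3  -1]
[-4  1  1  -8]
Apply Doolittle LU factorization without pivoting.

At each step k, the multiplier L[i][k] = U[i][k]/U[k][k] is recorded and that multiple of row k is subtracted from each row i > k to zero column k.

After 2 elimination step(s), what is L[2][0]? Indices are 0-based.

L[2][0] = -4

k=0: U[0][0]=2
  eliminate (1,0): mult=-1, new row 1: (0, 1, 2, -3); set L[1][0]=-1
  eliminate (2,0): mult=-4, new row 2: (0, -1, -3, -1); set L[2][0]=-4
  eliminate (3,0): mult=-2, new row 3: (0, 1, 1, -8); set L[3][0]=-2
k=1: U[1][1]=1
  eliminate (2,1): mult=-1, new row 2: (0, 0, -1, -4); set L[2][1]=-1
  eliminate (3,1): mult=1, new row 3: (0, 0, -1, -5); set L[3][1]=1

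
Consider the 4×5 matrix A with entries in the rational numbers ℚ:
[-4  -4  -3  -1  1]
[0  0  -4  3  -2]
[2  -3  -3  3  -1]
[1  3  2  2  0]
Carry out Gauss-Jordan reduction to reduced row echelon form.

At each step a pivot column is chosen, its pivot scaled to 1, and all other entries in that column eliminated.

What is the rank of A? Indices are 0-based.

pivot(0,0)=-4: scale R0 → (1, 1, 3/4, 1/4, -1/4)
  clear (2,0): R2 −= (2)R0 → (0, -5, -9/2, 5/2, -1/2)
  clear (3,0): R3 −= (1)R0 → (0, 2, 5/4, 7/4, 1/4)
pivot(1,1): swap R1↔R2
pivot(1,1)=-5: scale R1 → (0, 1, 9/10, -1/2, 1/10)
  clear (0,1): R0 −= (1)R1 → (1, 0, -3/20, 3/4, -7/20)
  clear (3,1): R3 −= (2)R1 → (0, 0, -11/20, 11/4, 1/20)
pivot(2,2)=-4: scale R2 → (0, 0, 1, -3/4, 1/2)
  clear (0,2): R0 −= (-3/20)R2 → (1, 0, 0, 51/80, -11/40)
  clear (1,2): R1 −= (9/10)R2 → (0, 1, 0, 7/40, -7/20)
  clear (3,2): R3 −= (-11/20)R2 → (0, 0, 0, 187/80, 13/40)
pivot(3,3)=187/80: scale R3 → (0, 0, 0, 1, 26/187)
  clear (0,3): R0 −= (51/80)R3 → (1, 0, 0, 0, -4/11)
  clear (1,3): R1 −= (7/40)R3 → (0, 1, 0, 0, -70/187)
  clear (2,3): R2 −= (-3/4)R3 → (0, 0, 1, 0, 113/187)

rank = 4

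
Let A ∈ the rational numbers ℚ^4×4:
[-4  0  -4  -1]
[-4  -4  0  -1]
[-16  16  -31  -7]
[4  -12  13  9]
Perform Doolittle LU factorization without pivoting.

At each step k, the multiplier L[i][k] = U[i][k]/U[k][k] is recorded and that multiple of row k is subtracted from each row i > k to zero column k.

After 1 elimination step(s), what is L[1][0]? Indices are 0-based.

L[1][0] = 1

Step 1: pivot at (0,0) is -4.
  row1 ← row1 − (1)·row0  ⇒  L[1][0]=1, U row1=(0, -4, 4, 0)
  row2 ← row2 − (4)·row0  ⇒  L[2][0]=4, U row2=(0, 16, -15, -3)
  row3 ← row3 − (-1)·row0  ⇒  L[3][0]=-1, U row3=(0, -12, 9, 8)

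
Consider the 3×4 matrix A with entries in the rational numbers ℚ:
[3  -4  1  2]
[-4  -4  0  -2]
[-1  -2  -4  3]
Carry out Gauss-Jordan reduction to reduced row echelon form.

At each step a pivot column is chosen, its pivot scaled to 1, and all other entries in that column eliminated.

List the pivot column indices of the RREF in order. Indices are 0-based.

[1] R0 /= 3  ⇒  (1, -4/3, 1/3, 2/3)
     R1 -= -4·R0  ⇒  (0, -28/3, 4/3, 2/3)
     R2 -= -1·R0  ⇒  (0, -10/3, -11/3, 11/3)
[2] R1 /= -28/3  ⇒  (0, 1, -1/7, -1/14)
     R0 -= -4/3·R1  ⇒  (1, 0, 1/7, 4/7)
     R2 -= -10/3·R1  ⇒  (0, 0, -29/7, 24/7)
[3] R2 /= -29/7  ⇒  (0, 0, 1, -24/29)
     R0 -= 1/7·R2  ⇒  (1, 0, 0, 20/29)
     R1 -= -1/7·R2  ⇒  (0, 1, 0, -11/58)

pivot columns: 0, 1, 2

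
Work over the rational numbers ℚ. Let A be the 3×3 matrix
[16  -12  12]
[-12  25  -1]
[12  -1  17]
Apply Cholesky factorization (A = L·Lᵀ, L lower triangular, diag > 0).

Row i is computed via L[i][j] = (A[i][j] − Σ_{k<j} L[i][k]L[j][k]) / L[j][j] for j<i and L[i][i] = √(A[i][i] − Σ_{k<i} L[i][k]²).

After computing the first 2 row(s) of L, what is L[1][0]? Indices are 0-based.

Step 1: L[0][0] = √(16) = 4.
  L[1][0] = (-12) / L[0][0] = -3.
Step 2: L[1][1] = √(16) = 4.

L[1][0] = -3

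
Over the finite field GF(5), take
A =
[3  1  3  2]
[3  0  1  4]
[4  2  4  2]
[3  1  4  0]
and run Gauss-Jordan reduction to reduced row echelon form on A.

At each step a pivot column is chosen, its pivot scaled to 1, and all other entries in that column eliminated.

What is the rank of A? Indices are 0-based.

rank = 4

pivot(0,0)=3: scale R0 → (1, 2, 1, 4)
  clear (1,0): R1 −= (3)R0 → (0, 4, 3, 2)
  clear (2,0): R2 −= (4)R0 → (0, 4, 0, 1)
  clear (3,0): R3 −= (3)R0 → (0, 0, 1, 3)
pivot(1,1)=4: scale R1 → (0, 1, 2, 3)
  clear (0,1): R0 −= (2)R1 → (1, 0, 2, 3)
  clear (2,1): R2 −= (4)R1 → (0, 0, 2, 4)
pivot(2,2)=2: scale R2 → (0, 0, 1, 2)
  clear (0,2): R0 −= (2)R2 → (1, 0, 0, 4)
  clear (1,2): R1 −= (2)R2 → (0, 1, 0, 4)
  clear (3,2): R3 −= (1)R2 → (0, 0, 0, 1)
pivot(3,3)=1: scale R3 → (0, 0, 0, 1)
  clear (0,3): R0 −= (4)R3 → (1, 0, 0, 0)
  clear (1,3): R1 −= (4)R3 → (0, 1, 0, 0)
  clear (2,3): R2 −= (2)R3 → (0, 0, 1, 0)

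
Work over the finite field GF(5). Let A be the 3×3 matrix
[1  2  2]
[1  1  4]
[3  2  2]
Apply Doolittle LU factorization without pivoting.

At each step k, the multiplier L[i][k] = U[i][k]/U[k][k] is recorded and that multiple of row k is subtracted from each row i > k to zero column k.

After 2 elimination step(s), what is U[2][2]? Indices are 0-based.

[col 0] pivot 1
  R1 -= 1*R0 → (0, 4, 2)  (L[1][0] := 1)
  R2 -= 3*R0 → (0, 1, 1)  (L[2][0] := 3)
[col 1] pivot 4
  R2 -= 4*R1 → (0, 0, 3)  (L[2][1] := 4)

U[2][2] = 3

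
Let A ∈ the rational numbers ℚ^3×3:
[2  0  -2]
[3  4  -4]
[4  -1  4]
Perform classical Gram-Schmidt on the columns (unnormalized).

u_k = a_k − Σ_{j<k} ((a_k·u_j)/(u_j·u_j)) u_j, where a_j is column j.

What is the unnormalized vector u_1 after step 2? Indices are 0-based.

u_1 = (-16/29, 92/29, -61/29)

Step 1: u_0 = a_0 = (2, 3, 4).
Step 2: u_1 = a_1 − (8/29)·u_0 = (-16/29, 92/29, -61/29).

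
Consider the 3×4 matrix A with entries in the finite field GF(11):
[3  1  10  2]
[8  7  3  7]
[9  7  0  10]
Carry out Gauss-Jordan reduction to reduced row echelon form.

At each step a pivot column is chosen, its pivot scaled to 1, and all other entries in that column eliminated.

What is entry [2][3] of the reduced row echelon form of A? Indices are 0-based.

M[2][3] = 8

[1] R0 /= 3  ⇒  (1, 4, 7, 8)
     R1 -= 8·R0  ⇒  (0, 8, 2, 9)
     R2 -= 9·R0  ⇒  (0, 4, 3, 4)
[2] R1 /= 8  ⇒  (0, 1, 3, 8)
     R0 -= 4·R1  ⇒  (1, 0, 6, 9)
     R2 -= 4·R1  ⇒  (0, 0, 2, 5)
[3] R2 /= 2  ⇒  (0, 0, 1, 8)
     R0 -= 6·R2  ⇒  (1, 0, 0, 5)
     R1 -= 3·R2  ⇒  (0, 1, 0, 6)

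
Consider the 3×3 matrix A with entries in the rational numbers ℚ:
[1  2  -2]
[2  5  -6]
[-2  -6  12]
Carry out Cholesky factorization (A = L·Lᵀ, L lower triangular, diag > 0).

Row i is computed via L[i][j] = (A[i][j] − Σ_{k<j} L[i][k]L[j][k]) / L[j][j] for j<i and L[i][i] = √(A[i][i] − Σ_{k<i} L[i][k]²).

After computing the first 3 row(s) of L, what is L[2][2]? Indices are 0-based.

L[2][2] = 2

Step 1: L[0][0] = √(1) = 1.
  L[1][0] = (2) / L[0][0] = 2.
Step 2: L[1][1] = √(1) = 1.
  L[2][0] = (-2) / L[0][0] = -2.
  L[2][1] = (-2) / L[1][1] = -2.
Step 3: L[2][2] = √(4) = 2.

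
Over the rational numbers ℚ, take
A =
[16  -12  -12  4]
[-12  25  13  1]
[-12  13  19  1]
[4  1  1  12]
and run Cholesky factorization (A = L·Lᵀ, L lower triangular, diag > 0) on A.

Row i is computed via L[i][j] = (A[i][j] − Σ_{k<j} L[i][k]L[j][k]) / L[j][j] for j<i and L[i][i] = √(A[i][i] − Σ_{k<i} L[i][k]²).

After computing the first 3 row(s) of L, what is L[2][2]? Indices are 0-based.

Step 1: L[0][0] = √(16) = 4.
  L[1][0] = (-12) / L[0][0] = -3.
Step 2: L[1][1] = √(16) = 4.
  L[2][0] = (-12) / L[0][0] = -3.
  L[2][1] = (4) / L[1][1] = 1.
Step 3: L[2][2] = √(9) = 3.

L[2][2] = 3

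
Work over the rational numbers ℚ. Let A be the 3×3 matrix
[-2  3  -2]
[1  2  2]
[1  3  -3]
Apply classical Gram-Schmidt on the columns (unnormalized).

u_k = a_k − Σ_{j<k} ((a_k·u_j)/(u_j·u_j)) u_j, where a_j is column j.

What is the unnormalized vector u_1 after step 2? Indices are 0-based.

Step 1: u_0 = a_0 = (-2, 1, 1).
Step 2: u_1 = a_1 − (-1/6)·u_0 = (8/3, 13/6, 19/6).

u_1 = (8/3, 13/6, 19/6)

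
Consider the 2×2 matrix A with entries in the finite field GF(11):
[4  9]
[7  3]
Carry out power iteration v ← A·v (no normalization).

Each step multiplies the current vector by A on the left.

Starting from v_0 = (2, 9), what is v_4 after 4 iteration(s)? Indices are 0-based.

v_0 = (2, 9).
v_1 = A·v_0 = (1, 8).
v_2 = A·v_1 = (10, 9).
v_3 = A·v_2 = (0, 9).
v_4 = A·v_3 = (4, 5).

v_4 = (4, 5)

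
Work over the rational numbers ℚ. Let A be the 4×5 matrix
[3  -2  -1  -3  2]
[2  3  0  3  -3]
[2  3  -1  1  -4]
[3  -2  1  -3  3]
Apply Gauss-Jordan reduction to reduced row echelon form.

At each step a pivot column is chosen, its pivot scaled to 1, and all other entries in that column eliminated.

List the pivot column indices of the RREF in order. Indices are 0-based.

step 1: normalize row 0 (÷3) = (1, -2/3, -1/3, -1, 2/3)
  row 1: subtract 2×row0 = (0, 13/3, 2/3, 5, -13/3)
  row 2: subtract 2×row0 = (0, 13/3, -1/3, 3, -16/3)
  row 3: subtract 3×row0 = (0, 0, 2, 0, 1)
step 2: normalize row 1 (÷13/3) = (0, 1, 2/13, 15/13, -1)
  row 0: subtract -2/3×row1 = (1, 0, -3/13, -3/13, 0)
  row 2: subtract 13/3×row1 = (0, 0, -1, -2, -1)
step 3: normalize row 2 (÷-1) = (0, 0, 1, 2, 1)
  row 0: subtract -3/13×row2 = (1, 0, 0, 3/13, 3/13)
  row 1: subtract 2/13×row2 = (0, 1, 0, 11/13, -15/13)
  row 3: subtract 2×row2 = (0, 0, 0, -4, -1)
step 4: normalize row 3 (÷-4) = (0, 0, 0, 1, 1/4)
  row 0: subtract 3/13×row3 = (1, 0, 0, 0, 9/52)
  row 1: subtract 11/13×row3 = (0, 1, 0, 0, -71/52)
  row 2: subtract 2×row3 = (0, 0, 1, 0, 1/2)

pivot columns: 0, 1, 2, 3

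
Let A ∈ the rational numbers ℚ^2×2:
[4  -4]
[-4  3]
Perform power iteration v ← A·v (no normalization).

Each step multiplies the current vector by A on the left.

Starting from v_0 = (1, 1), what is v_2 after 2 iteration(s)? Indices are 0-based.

v_0 = (1, 1).
v_1 = A·v_0 = (0, -1).
v_2 = A·v_1 = (4, -3).

v_2 = (4, -3)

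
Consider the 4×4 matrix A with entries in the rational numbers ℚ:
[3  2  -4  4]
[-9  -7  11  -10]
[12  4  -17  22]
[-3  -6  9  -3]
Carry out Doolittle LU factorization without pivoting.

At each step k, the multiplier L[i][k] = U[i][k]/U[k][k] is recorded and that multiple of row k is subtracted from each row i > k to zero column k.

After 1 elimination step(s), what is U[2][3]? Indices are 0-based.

U[2][3] = 6

Step 1: pivot at (0,0) is 3.
  row1 ← row1 − (-3)·row0  ⇒  L[1][0]=-3, U row1=(0, -1, -1, 2)
  row2 ← row2 − (4)·row0  ⇒  L[2][0]=4, U row2=(0, -4, -1, 6)
  row3 ← row3 − (-1)·row0  ⇒  L[3][0]=-1, U row3=(0, -4, 5, 1)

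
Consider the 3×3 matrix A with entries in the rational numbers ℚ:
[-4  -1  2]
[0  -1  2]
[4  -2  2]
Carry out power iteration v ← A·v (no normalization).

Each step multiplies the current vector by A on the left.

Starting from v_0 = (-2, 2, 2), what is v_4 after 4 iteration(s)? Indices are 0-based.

v_0 = (-2, 2, 2).
v_1 = A·v_0 = (10, 2, -8).
v_2 = A·v_1 = (-58, -18, 20).
v_3 = A·v_2 = (290, 58, -156).
v_4 = A·v_3 = (-1530, -370, 732).

v_4 = (-1530, -370, 732)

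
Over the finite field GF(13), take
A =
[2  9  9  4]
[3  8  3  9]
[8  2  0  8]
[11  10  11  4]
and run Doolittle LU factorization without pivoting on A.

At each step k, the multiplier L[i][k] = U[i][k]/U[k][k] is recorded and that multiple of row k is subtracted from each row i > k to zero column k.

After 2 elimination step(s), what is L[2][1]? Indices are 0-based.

L[2][1] = 5

[col 0] pivot 2
  R1 -= 8*R0 → (0, 1, 9, 3)  (L[1][0] := 8)
  R2 -= 4*R0 → (0, 5, 3, 5)  (L[2][0] := 4)
  R3 -= 12*R0 → (0, 6, 7, 8)  (L[3][0] := 12)
[col 1] pivot 1
  R2 -= 5*R1 → (0, 0, 10, 3)  (L[2][1] := 5)
  R3 -= 6*R1 → (0, 0, 5, 3)  (L[3][1] := 6)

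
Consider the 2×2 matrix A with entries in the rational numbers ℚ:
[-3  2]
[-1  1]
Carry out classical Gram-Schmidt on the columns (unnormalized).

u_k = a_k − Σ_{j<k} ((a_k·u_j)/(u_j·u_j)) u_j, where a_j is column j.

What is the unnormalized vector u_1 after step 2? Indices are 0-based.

u_1 = (-1/10, 3/10)

Step 1: u_0 = a_0 = (-3, -1).
Step 2: u_1 = a_1 − (-7/10)·u_0 = (-1/10, 3/10).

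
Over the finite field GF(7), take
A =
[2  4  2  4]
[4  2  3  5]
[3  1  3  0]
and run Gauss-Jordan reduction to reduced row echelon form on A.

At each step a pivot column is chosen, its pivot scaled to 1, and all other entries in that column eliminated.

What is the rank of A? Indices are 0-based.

rank = 3

[1] R0 /= 2  ⇒  (1, 2, 1, 2)
     R1 -= 4·R0  ⇒  (0, 1, 6, 4)
     R2 -= 3·R0  ⇒  (0, 2, 0, 1)
[2] R1 /= 1  ⇒  (0, 1, 6, 4)
     R0 -= 2·R1  ⇒  (1, 0, 3, 1)
     R2 -= 2·R1  ⇒  (0, 0, 2, 0)
[3] R2 /= 2  ⇒  (0, 0, 1, 0)
     R0 -= 3·R2  ⇒  (1, 0, 0, 1)
     R1 -= 6·R2  ⇒  (0, 1, 0, 4)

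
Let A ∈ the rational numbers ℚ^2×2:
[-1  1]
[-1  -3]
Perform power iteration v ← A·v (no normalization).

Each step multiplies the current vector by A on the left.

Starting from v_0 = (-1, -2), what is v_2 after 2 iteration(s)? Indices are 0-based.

v_2 = (8, -20)

v_0 = (-1, -2).
v_1 = A·v_0 = (-1, 7).
v_2 = A·v_1 = (8, -20).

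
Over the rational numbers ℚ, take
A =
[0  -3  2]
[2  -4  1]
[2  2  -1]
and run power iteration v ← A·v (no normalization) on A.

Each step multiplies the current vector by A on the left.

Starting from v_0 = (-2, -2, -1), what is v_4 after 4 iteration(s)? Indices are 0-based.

v_0 = (-2, -2, -1).
v_1 = A·v_0 = (4, 3, -7).
v_2 = A·v_1 = (-23, -11, 21).
v_3 = A·v_2 = (75, 19, -89).
v_4 = A·v_3 = (-235, -15, 277).

v_4 = (-235, -15, 277)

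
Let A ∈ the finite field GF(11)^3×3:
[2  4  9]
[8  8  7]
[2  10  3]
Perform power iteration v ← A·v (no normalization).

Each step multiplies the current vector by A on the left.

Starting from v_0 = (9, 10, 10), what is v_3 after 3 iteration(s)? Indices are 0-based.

v_0 = (9, 10, 10).
v_1 = A·v_0 = (5, 2, 5).
v_2 = A·v_1 = (8, 3, 1).
v_3 = A·v_2 = (4, 7, 5).

v_3 = (4, 7, 5)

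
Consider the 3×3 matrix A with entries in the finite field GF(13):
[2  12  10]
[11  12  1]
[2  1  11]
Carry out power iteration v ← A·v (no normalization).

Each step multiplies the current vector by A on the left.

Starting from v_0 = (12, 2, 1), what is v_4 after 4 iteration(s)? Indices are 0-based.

v_0 = (12, 2, 1).
v_1 = A·v_0 = (6, 1, 11).
v_2 = A·v_1 = (4, 11, 4).
v_3 = A·v_2 = (11, 11, 11).
v_4 = A·v_3 = (4, 4, 11).

v_4 = (4, 4, 11)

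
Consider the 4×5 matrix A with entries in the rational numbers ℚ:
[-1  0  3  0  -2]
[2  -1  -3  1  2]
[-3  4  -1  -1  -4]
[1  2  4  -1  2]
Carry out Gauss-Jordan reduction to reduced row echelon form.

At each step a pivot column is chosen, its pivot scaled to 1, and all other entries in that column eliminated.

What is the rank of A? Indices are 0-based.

step 1: normalize row 0 (÷-1) = (1, 0, -3, 0, 2)
  row 1: subtract 2×row0 = (0, -1, 3, 1, -2)
  row 2: subtract -3×row0 = (0, 4, -10, -1, 2)
  row 3: subtract 1×row0 = (0, 2, 7, -1, 0)
step 2: normalize row 1 (÷-1) = (0, 1, -3, -1, 2)
  row 2: subtract 4×row1 = (0, 0, 2, 3, -6)
  row 3: subtract 2×row1 = (0, 0, 13, 1, -4)
step 3: normalize row 2 (÷2) = (0, 0, 1, 3/2, -3)
  row 0: subtract -3×row2 = (1, 0, 0, 9/2, -7)
  row 1: subtract -3×row2 = (0, 1, 0, 7/2, -7)
  row 3: subtract 13×row2 = (0, 0, 0, -37/2, 35)
step 4: normalize row 3 (÷-37/2) = (0, 0, 0, 1, -70/37)
  row 0: subtract 9/2×row3 = (1, 0, 0, 0, 56/37)
  row 1: subtract 7/2×row3 = (0, 1, 0, 0, -14/37)
  row 2: subtract 3/2×row3 = (0, 0, 1, 0, -6/37)

rank = 4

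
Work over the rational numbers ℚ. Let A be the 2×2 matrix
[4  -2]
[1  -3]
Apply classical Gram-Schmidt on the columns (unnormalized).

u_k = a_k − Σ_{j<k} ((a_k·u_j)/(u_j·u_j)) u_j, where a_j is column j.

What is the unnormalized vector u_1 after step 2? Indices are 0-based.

u_1 = (10/17, -40/17)

Step 1: u_0 = a_0 = (4, 1).
Step 2: u_1 = a_1 − (-11/17)·u_0 = (10/17, -40/17).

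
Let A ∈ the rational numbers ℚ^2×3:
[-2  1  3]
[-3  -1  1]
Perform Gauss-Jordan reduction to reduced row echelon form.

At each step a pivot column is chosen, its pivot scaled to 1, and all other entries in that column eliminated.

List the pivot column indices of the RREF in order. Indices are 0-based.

pivot(0,0)=-2: scale R0 → (1, -1/2, -3/2)
  clear (1,0): R1 −= (-3)R0 → (0, -5/2, -7/2)
pivot(1,1)=-5/2: scale R1 → (0, 1, 7/5)
  clear (0,1): R0 −= (-1/2)R1 → (1, 0, -4/5)

pivot columns: 0, 1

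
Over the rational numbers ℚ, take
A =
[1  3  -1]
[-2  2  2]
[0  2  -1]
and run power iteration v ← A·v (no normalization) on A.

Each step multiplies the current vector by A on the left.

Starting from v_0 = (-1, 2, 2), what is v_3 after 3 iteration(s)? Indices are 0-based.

v_3 = (67, 10, 18)

v_0 = (-1, 2, 2).
v_1 = A·v_0 = (3, 10, 2).
v_2 = A·v_1 = (31, 18, 18).
v_3 = A·v_2 = (67, 10, 18).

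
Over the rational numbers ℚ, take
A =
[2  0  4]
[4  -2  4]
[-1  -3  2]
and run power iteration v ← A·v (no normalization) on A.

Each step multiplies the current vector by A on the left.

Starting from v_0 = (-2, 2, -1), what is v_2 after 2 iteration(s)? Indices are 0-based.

v_2 = (-40, -24, 44)

v_0 = (-2, 2, -1).
v_1 = A·v_0 = (-8, -16, -6).
v_2 = A·v_1 = (-40, -24, 44).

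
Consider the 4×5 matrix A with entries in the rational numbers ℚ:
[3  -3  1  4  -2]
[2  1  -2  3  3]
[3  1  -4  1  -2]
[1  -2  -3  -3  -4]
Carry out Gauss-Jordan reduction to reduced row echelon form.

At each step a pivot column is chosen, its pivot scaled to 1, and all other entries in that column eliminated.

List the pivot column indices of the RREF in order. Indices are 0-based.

[1] R0 /= 3  ⇒  (1, -1, 1/3, 4/3, -2/3)
     R1 -= 2·R0  ⇒  (0, 3, -8/3, 1/3, 13/3)
     R2 -= 3·R0  ⇒  (0, 4, -5, -3, 0)
     R3 -= 1·R0  ⇒  (0, -1, -10/3, -13/3, -10/3)
[2] R1 /= 3  ⇒  (0, 1, -8/9, 1/9, 13/9)
     R0 -= -1·R1  ⇒  (1, 0, -5/9, 13/9, 7/9)
     R2 -= 4·R1  ⇒  (0, 0, -13/9, -31/9, -52/9)
     R3 -= -1·R1  ⇒  (0, 0, -38/9, -38/9, -17/9)
[3] R2 /= -13/9  ⇒  (0, 0, 1, 31/13, 4)
     R0 -= -5/9·R2  ⇒  (1, 0, 0, 36/13, 3)
     R1 -= -8/9·R2  ⇒  (0, 1, 0, 29/13, 5)
     R3 -= -38/9·R2  ⇒  (0, 0, 0, 76/13, 15)
[4] R3 /= 76/13  ⇒  (0, 0, 0, 1, 195/76)
     R0 -= 36/13·R3  ⇒  (1, 0, 0, 0, -78/19)
     R1 -= 29/13·R3  ⇒  (0, 1, 0, 0, -55/76)
     R2 -= 31/13·R3  ⇒  (0, 0, 1, 0, -161/76)

pivot columns: 0, 1, 2, 3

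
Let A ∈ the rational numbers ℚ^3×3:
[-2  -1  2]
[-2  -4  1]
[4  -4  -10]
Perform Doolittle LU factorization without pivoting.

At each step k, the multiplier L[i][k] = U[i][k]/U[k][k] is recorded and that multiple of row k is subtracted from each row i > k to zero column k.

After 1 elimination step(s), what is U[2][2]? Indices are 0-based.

U[2][2] = -6

Step 1: pivot at (0,0) is -2.
  row1 ← row1 − (1)·row0  ⇒  L[1][0]=1, U row1=(0, -3, -1)
  row2 ← row2 − (-2)·row0  ⇒  L[2][0]=-2, U row2=(0, -6, -6)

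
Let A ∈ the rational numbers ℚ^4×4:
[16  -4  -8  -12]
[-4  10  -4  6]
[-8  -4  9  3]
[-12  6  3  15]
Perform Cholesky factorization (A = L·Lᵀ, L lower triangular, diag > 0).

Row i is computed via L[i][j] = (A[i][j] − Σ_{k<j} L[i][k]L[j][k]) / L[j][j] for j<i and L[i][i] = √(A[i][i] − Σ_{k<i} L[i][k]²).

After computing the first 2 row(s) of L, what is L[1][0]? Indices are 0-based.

Step 1: L[0][0] = √(16) = 4.
  L[1][0] = (-4) / L[0][0] = -1.
Step 2: L[1][1] = √(9) = 3.

L[1][0] = -1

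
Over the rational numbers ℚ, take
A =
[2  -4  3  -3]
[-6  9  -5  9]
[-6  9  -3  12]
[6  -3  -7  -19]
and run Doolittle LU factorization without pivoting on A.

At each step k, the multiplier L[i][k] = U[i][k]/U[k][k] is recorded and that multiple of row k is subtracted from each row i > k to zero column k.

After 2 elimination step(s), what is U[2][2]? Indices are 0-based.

U[2][2] = 2

k=0: U[0][0]=2
  eliminate (1,0): mult=-3, new row 1: (0, -3, 4, 0); set L[1][0]=-3
  eliminate (2,0): mult=-3, new row 2: (0, -3, 6, 3); set L[2][0]=-3
  eliminate (3,0): mult=3, new row 3: (0, 9, -16, -10); set L[3][0]=3
k=1: U[1][1]=-3
  eliminate (2,1): mult=1, new row 2: (0, 0, 2, 3); set L[2][1]=1
  eliminate (3,1): mult=-3, new row 3: (0, 0, -4, -10); set L[3][1]=-3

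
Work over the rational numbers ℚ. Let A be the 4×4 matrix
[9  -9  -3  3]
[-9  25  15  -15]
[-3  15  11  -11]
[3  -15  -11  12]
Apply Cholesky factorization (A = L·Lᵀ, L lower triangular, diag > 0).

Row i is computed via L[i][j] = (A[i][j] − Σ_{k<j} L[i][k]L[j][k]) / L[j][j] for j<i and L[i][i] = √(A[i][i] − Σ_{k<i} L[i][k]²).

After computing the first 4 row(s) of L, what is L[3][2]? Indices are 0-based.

L[3][2] = -1

Step 1: L[0][0] = √(9) = 3.
  L[1][0] = (-9) / L[0][0] = -3.
Step 2: L[1][1] = √(16) = 4.
  L[2][0] = (-3) / L[0][0] = -1.
  L[2][1] = (12) / L[1][1] = 3.
Step 3: L[2][2] = √(1) = 1.
  L[3][0] = (3) / L[0][0] = 1.
  L[3][1] = (-12) / L[1][1] = -3.
  L[3][2] = (-1) / L[2][2] = -1.
Step 4: L[3][3] = √(1) = 1.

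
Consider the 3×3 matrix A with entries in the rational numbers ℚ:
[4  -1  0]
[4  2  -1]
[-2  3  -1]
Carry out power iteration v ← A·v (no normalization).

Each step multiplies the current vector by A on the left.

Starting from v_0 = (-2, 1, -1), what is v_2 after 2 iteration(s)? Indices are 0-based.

v_2 = (-31, -54, -5)

v_0 = (-2, 1, -1).
v_1 = A·v_0 = (-9, -5, 8).
v_2 = A·v_1 = (-31, -54, -5).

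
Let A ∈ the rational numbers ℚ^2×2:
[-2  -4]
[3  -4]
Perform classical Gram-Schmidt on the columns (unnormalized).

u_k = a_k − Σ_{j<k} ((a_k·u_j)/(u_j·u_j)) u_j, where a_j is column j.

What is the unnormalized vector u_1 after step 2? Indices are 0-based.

u_1 = (-60/13, -40/13)

Step 1: u_0 = a_0 = (-2, 3).
Step 2: u_1 = a_1 − (-4/13)·u_0 = (-60/13, -40/13).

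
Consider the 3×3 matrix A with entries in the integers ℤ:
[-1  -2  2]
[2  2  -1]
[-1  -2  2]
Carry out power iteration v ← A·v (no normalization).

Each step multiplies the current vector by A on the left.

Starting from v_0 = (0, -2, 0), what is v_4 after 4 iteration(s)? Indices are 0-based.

v_0 = (0, -2, 0).
v_1 = A·v_0 = (4, -4, 4).
v_2 = A·v_1 = (12, -4, 12).
v_3 = A·v_2 = (20, 4, 20).
v_4 = A·v_3 = (12, 28, 12).

v_4 = (12, 28, 12)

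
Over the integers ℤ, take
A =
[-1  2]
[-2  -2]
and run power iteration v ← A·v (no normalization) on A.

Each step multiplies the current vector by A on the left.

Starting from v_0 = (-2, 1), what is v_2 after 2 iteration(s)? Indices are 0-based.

v_2 = (0, -12)

v_0 = (-2, 1).
v_1 = A·v_0 = (4, 2).
v_2 = A·v_1 = (0, -12).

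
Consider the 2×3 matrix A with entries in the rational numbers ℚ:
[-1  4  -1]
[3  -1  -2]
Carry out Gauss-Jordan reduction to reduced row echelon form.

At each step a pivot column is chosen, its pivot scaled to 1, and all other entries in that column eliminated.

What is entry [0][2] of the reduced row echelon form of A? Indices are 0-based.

M[0][2] = -9/11

pivot(0,0)=-1: scale R0 → (1, -4, 1)
  clear (1,0): R1 −= (3)R0 → (0, 11, -5)
pivot(1,1)=11: scale R1 → (0, 1, -5/11)
  clear (0,1): R0 −= (-4)R1 → (1, 0, -9/11)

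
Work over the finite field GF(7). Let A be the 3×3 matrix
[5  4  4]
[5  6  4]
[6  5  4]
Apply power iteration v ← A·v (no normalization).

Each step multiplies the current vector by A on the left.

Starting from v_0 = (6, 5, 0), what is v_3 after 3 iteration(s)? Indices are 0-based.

v_3 = (4, 4, 3)

v_0 = (6, 5, 0).
v_1 = A·v_0 = (1, 4, 5).
v_2 = A·v_1 = (6, 0, 4).
v_3 = A·v_2 = (4, 4, 3).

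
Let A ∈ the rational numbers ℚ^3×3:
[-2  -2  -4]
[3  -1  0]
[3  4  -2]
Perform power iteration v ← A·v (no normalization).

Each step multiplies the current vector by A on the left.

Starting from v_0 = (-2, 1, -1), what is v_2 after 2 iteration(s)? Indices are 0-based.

v_2 = (2, 25, -10)

v_0 = (-2, 1, -1).
v_1 = A·v_0 = (6, -7, 0).
v_2 = A·v_1 = (2, 25, -10).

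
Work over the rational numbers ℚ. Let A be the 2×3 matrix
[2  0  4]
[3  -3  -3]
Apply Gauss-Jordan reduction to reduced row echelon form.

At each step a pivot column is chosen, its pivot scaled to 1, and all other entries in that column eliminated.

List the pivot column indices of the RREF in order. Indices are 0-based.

pivot columns: 0, 1

step 1: normalize row 0 (÷2) = (1, 0, 2)
  row 1: subtract 3×row0 = (0, -3, -9)
step 2: normalize row 1 (÷-3) = (0, 1, 3)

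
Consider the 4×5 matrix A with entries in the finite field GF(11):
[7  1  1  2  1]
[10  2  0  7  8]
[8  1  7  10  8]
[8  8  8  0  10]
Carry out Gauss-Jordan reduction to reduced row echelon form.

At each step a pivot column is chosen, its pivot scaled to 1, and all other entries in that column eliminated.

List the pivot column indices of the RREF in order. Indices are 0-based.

pivot columns: 0, 1, 2, 3

step 1: normalize row 0 (÷7) = (1, 8, 8, 5, 8)
  row 1: subtract 10×row0 = (0, 10, 8, 1, 5)
  row 2: subtract 8×row0 = (0, 3, 9, 3, 10)
  row 3: subtract 8×row0 = (0, 10, 10, 4, 1)
step 2: normalize row 1 (÷10) = (0, 1, 3, 10, 6)
  row 0: subtract 8×row1 = (1, 0, 6, 2, 4)
  row 2: subtract 3×row1 = (0, 0, 0, 6, 3)
  row 3: subtract 10×row1 = (0, 0, 2, 3, 7)
step 3: exchange rows 2,3
step 3: normalize row 2 (÷2) = (0, 0, 1, 7, 9)
  row 0: subtract 6×row2 = (1, 0, 0, 4, 5)
  row 1: subtract 3×row2 = (0, 1, 0, 0, 1)
step 4: normalize row 3 (÷6) = (0, 0, 0, 1, 6)
  row 0: subtract 4×row3 = (1, 0, 0, 0, 3)
  row 2: subtract 7×row3 = (0, 0, 1, 0, 0)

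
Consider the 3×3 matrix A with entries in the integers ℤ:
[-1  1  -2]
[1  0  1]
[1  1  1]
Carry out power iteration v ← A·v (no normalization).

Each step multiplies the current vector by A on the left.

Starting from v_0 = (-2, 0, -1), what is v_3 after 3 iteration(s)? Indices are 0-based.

v_0 = (-2, 0, -1).
v_1 = A·v_0 = (4, -3, -3).
v_2 = A·v_1 = (-1, 1, -2).
v_3 = A·v_2 = (6, -3, -2).

v_3 = (6, -3, -2)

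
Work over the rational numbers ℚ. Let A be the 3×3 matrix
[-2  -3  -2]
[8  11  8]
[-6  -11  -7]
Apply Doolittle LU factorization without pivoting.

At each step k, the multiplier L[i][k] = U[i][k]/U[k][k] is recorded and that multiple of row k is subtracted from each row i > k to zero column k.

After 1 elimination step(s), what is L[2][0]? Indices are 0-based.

L[2][0] = 3

[col 0] pivot -2
  R1 -= -4*R0 → (0, -1, 0)  (L[1][0] := -4)
  R2 -= 3*R0 → (0, -2, -1)  (L[2][0] := 3)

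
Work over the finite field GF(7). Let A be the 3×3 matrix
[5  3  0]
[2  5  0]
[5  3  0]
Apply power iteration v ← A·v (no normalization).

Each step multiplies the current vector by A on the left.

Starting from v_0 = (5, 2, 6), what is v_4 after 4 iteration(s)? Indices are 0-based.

v_4 = (3, 5, 3)

v_0 = (5, 2, 6).
v_1 = A·v_0 = (3, 6, 3).
v_2 = A·v_1 = (5, 1, 5).
v_3 = A·v_2 = (0, 1, 0).
v_4 = A·v_3 = (3, 5, 3).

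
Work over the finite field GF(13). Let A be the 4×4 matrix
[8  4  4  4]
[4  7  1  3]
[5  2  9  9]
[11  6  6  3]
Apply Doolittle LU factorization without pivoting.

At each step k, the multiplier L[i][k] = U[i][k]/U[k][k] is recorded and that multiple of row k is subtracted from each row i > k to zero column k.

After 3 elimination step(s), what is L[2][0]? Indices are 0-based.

L[2][0] = 12

[col 0] pivot 8
  R1 -= 7*R0 → (0, 5, 12, 1)  (L[1][0] := 7)
  R2 -= 12*R0 → (0, 6, 0, 0)  (L[2][0] := 12)
  R3 -= 3*R0 → (0, 7, 7, 4)  (L[3][0] := 3)
[col 1] pivot 5
  R2 -= 9*R1 → (0, 0, 9, 4)  (L[2][1] := 9)
  R3 -= 4*R1 → (0, 0, 11, 0)  (L[3][1] := 4)
[col 2] pivot 9
  R3 -= 7*R2 → (0, 0, 0, 11)  (L[3][2] := 7)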